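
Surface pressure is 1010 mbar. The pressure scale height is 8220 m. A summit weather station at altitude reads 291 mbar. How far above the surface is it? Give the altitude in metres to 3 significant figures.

Invert the barometric formula: z = H ln(P₀/P).
P₀/P = 1010/291 = 3.4708; ln(3.4708) = 1.2444.
z = 8220.0 × 1.2444 = 10229 m.

z ≈ 10200 m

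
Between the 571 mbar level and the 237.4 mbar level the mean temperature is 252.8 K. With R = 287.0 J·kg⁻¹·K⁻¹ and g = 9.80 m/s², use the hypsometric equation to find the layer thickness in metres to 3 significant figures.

Δz ≈ 6500 m

Hypsometric equation: Δz = (R T̄/g) ln(P₁/P₂).
R T̄/g = 287.0 × 252.8 / 9.80 = 7403.4 m.
ln(571/237.4) = ln(2.4052) = 0.87763.
Δz = 7403.4 × 0.87763 = 6497.4 m.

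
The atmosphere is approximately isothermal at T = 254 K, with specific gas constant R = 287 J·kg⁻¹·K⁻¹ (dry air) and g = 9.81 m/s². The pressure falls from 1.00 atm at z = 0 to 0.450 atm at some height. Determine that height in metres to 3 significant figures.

Scale height: H = RT/g = 287 × 254 / 9.81 = 7431.0 m.
Invert the barometric formula: z = H ln(P₀/P).
P₀/P = 1.00/0.450 = 2.2222; ln(2.2222) = 0.79850.
z = 7431.0 × 0.79850 = 5933.7 m.

z ≈ 5930 m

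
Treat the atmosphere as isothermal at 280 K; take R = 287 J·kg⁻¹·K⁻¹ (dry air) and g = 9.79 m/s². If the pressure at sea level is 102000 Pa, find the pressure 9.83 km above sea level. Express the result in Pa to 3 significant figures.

Scale height: H = RT/g = 287 × 280 / 9.79 = 8208.4 m.
Barometric formula: P = P₀ exp(−z/H).
z/H = 9830.0/8208.4 = 1.1976; exp(−1.1976) = 0.30192.
P = 102000 × 0.30192 = 30796 Pa.

P ≈ 30800 Pa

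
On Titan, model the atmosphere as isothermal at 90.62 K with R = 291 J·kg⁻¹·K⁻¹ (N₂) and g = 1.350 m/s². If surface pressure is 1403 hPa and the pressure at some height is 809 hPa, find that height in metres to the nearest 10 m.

z ≈ 10750 m

Scale height: H = RT/g = 291 × 90.62 / 1.350 = 19534 m.
Invert the barometric formula: z = H ln(P₀/P).
P₀/P = 1403/809 = 1.7342; ln(1.7342) = 0.55055.
z = 19534 × 0.55055 = 10754 m.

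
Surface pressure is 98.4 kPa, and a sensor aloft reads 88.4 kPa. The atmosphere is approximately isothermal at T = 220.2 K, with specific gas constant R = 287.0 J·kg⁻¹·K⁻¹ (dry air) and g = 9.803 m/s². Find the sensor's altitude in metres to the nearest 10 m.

Scale height: H = RT/g = 287.0 × 220.2 / 9.803 = 6446.7 m.
Invert the barometric formula: z = H ln(P₀/P).
P₀/P = 98.4/88.4 = 1.1131; ln(1.1131) = 0.10715.
z = 6446.7 × 0.10715 = 690.76 m.

z ≈ 690 m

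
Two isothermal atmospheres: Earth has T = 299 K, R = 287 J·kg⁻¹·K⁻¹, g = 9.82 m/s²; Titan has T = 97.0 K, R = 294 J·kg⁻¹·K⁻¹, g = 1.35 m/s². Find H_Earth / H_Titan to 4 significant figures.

H_Earth/H_Titan ≈ 0.4137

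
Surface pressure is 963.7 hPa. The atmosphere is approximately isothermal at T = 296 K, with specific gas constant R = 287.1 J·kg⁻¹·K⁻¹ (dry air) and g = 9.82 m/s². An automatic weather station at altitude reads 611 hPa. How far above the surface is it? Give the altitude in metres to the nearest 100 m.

z ≈ 3900 m

Scale height: H = RT/g = 287.1 × 296 / 9.82 = 8653.9 m.
Invert the barometric formula: z = H ln(P₀/P).
P₀/P = 963.7/611 = 1.5773; ln(1.5773) = 0.45571.
z = 8653.9 × 0.45571 = 3943.7 m.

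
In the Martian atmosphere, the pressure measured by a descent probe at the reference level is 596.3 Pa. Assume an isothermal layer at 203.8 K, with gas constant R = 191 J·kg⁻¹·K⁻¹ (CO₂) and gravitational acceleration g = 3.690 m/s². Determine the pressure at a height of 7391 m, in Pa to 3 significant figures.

P ≈ 296 Pa

Scale height: H = RT/g = 191 × 203.8 / 3.690 = 10549 m.
Barometric formula: P = P₀ exp(−z/H).
z/H = 7391.0/10549 = 0.70064; exp(−0.70064) = 0.49627.
P = 596.3 × 0.49627 = 295.93 Pa.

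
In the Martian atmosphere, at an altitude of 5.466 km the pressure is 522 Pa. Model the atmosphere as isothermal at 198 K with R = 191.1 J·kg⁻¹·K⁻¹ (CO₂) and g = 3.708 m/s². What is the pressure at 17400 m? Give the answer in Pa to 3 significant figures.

P ≈ 162 Pa

Scale height: H = RT/g = 191.1 × 198 / 3.708 = 10204 m.
Between two levels, P₂ = P₁ exp(−Δz/H) with Δz = z₂ − z₁.
Δz = 17400 − 5466.0 = 11934 m; Δz/H = 11934/10204 = 1.1695.
P₂ = 522 × exp(−1.1695) = 522 × 0.31052 = 162.09 Pa.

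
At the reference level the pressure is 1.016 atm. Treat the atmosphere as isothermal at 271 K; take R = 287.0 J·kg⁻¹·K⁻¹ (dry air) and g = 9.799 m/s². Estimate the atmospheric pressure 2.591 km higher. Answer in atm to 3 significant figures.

Scale height: H = RT/g = 287.0 × 271 / 9.799 = 7937.2 m.
Barometric formula: P = P₀ exp(−z/H).
z/H = 2591.0/7937.2 = 0.32644; exp(−0.32644) = 0.72149.
P = 1.016 × 0.72149 = 0.73303 atm.

P ≈ 0.733 atm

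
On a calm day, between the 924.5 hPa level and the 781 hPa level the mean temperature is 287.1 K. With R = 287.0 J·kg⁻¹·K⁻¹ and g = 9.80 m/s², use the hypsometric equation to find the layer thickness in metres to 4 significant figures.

Δz ≈ 1418 m

Hypsometric equation: Δz = (R T̄/g) ln(P₁/P₂).
R T̄/g = 287.0 × 287.1 / 9.80 = 8407.9 m.
ln(924.5/781) = ln(1.1837) = 0.16865.
Δz = 8407.9 × 0.16865 = 1418.0 m.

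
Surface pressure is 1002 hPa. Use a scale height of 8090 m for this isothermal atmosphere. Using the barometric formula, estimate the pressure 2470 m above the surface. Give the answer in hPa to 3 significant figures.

Barometric formula: P = P₀ exp(−z/H).
z/H = 2470.0/8090.0 = 0.30532; exp(−0.30532) = 0.73689.
P = 1002 × 0.73689 = 738.36 hPa.

P ≈ 738 hPa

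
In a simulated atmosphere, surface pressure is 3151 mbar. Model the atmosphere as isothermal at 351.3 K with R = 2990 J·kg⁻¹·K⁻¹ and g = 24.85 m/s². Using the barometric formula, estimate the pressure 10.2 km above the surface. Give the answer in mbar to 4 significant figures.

Scale height: H = RT/g = 2990 × 351.3 / 24.85 = 42269 m.
Barometric formula: P = P₀ exp(−z/H).
z/H = 10200/42269 = 0.24131; exp(−0.24131) = 0.78560.
P = 3151 × 0.78560 = 2475.4 mbar.

P ≈ 2475 mbar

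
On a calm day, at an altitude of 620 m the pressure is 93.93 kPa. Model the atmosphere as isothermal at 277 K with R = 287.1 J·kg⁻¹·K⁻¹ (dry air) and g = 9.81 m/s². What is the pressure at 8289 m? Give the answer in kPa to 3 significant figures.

Scale height: H = RT/g = 287.1 × 277 / 9.81 = 8106.7 m.
Between two levels, P₂ = P₁ exp(−Δz/H) with Δz = z₂ − z₁.
Δz = 8289.0 − 620.00 = 7669.0 m; Δz/H = 7669.0/8106.7 = 0.94601.
P₂ = 93.93 × exp(−0.94601) = 93.93 × 0.38829 = 36.472 kPa.

P ≈ 36.5 kPa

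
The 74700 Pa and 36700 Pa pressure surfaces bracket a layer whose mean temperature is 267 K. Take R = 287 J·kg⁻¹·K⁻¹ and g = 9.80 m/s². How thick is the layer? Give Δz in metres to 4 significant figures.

Hypsometric equation: Δz = (R T̄/g) ln(P₁/P₂).
R T̄/g = 287 × 267 / 9.80 = 7819.3 m.
ln(74700/36700) = ln(2.0354) = 0.71069.
Δz = 7819.3 × 0.71069 = 5557.1 m.

Δz ≈ 5557 m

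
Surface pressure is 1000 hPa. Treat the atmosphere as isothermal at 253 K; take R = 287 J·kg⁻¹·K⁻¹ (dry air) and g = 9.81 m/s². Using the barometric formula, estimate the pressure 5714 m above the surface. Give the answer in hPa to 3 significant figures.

Scale height: H = RT/g = 287 × 253 / 9.81 = 7401.7 m.
Barometric formula: P = P₀ exp(−z/H).
z/H = 5714.0/7401.7 = 0.77198; exp(−0.77198) = 0.46210.
P = 1000 × 0.46210 = 462.10 hPa.

P ≈ 462 hPa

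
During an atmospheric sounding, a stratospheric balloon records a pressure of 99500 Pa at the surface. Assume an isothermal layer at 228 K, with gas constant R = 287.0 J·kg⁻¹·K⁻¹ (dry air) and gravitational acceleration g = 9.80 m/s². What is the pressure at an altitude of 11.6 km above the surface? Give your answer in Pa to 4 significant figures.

P ≈ 17510 Pa

Scale height: H = RT/g = 287.0 × 228 / 9.80 = 6677.1 m.
Barometric formula: P = P₀ exp(−z/H).
z/H = 11600/6677.1 = 1.7373; exp(−1.7373) = 0.17599.
P = 99500 × 0.17599 = 17511 Pa.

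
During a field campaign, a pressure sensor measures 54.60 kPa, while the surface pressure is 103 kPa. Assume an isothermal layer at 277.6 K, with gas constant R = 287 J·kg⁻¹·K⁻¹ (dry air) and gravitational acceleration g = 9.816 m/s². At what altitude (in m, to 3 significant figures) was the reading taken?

z ≈ 5150 m

Scale height: H = RT/g = 287 × 277.6 / 9.816 = 8116.5 m.
Invert the barometric formula: z = H ln(P₀/P).
P₀/P = 103/54.60 = 1.8864; ln(1.8864) = 0.63467.
z = 8116.5 × 0.63467 = 5151.3 m.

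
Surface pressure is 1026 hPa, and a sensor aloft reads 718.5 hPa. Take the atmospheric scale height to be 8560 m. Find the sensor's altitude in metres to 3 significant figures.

z ≈ 3050 m

Invert the barometric formula: z = H ln(P₀/P).
P₀/P = 1026/718.5 = 1.4280; ln(1.4280) = 0.35627.
z = 8560.0 × 0.35627 = 3049.7 m.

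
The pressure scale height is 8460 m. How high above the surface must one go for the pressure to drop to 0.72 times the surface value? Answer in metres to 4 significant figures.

z ≈ 2779 m

Set P/P₀ = exp(−z/H) = 0.72, so z = −H ln(0.72).
−ln(0.72) = 0.32850; z = 8460.0 × 0.32850 = 2779.1 m.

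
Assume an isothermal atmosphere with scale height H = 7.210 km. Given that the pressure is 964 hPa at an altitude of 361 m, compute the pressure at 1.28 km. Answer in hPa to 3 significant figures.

Between two levels, P₂ = P₁ exp(−Δz/H) with Δz = z₂ − z₁.
Δz = 1280.0 − 361.00 = 919.00 m; Δz/H = 919.00/7210.0 = 0.12746.
P₂ = 964 × exp(−0.12746) = 964 × 0.88033 = 848.64 hPa.

P ≈ 849 hPa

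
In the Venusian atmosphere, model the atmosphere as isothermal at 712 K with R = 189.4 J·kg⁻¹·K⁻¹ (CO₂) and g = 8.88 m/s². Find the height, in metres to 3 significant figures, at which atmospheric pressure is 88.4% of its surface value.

Scale height: H = RT/g = 189.4 × 712 / 8.88 = 15186 m.
Set P/P₀ = exp(−z/H) = 0.884, so z = −H ln(0.884).
−ln(0.884) = 0.12330; z = 15186 × 0.12330 = 1872.4 m.

z ≈ 1870 m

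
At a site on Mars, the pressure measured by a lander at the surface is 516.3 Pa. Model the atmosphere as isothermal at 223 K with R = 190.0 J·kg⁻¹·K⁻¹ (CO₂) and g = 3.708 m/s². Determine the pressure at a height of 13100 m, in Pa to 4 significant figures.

Scale height: H = RT/g = 190.0 × 223 / 3.708 = 11427 m.
Barometric formula: P = P₀ exp(−z/H).
z/H = 13100/11427 = 1.1464; exp(−1.1464) = 0.31778.
P = 516.3 × 0.31778 = 164.07 Pa.

P ≈ 164.1 Pa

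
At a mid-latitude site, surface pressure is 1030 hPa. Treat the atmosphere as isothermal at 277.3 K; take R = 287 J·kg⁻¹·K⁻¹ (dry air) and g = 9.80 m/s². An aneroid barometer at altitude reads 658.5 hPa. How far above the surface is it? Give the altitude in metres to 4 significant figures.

Scale height: H = RT/g = 287 × 277.3 / 9.80 = 8120.9 m.
Invert the barometric formula: z = H ln(P₀/P).
P₀/P = 1030/658.5 = 1.5642; ln(1.5642) = 0.44737.
z = 8120.9 × 0.44737 = 3633.0 m.

z ≈ 3633 m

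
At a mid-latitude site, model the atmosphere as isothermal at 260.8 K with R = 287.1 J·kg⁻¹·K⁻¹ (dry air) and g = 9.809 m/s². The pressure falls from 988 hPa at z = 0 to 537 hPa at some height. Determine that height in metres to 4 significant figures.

Scale height: H = RT/g = 287.1 × 260.8 / 9.809 = 7633.4 m.
Invert the barometric formula: z = H ln(P₀/P).
P₀/P = 988/537 = 1.8399; ln(1.8399) = 0.60971.
z = 7633.4 × 0.60971 = 4654.2 m.

z ≈ 4654 m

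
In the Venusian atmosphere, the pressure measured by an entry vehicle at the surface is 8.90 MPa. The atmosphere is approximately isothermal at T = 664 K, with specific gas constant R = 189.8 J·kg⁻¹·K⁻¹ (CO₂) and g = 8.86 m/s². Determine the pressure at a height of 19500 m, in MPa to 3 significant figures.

Scale height: H = RT/g = 189.8 × 664 / 8.86 = 14224 m.
Barometric formula: P = P₀ exp(−z/H).
z/H = 19500/14224 = 1.3709; exp(−1.3709) = 0.25388.
P = 8.90 × 0.25388 = 2.2595 MPa.

P ≈ 2.26 MPa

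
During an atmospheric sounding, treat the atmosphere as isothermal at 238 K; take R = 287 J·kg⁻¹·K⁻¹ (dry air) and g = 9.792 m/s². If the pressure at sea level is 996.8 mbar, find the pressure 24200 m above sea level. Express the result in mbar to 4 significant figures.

Scale height: H = RT/g = 287 × 238 / 9.792 = 6975.7 m.
Barometric formula: P = P₀ exp(−z/H).
z/H = 24200/6975.7 = 3.4692; exp(−3.4692) = 0.031142.
P = 996.8 × 0.031142 = 31.042 mbar.

P ≈ 31.04 mbar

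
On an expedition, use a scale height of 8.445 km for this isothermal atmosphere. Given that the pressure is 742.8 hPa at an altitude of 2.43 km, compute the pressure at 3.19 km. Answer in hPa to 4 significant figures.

Between two levels, P₂ = P₁ exp(−Δz/H) with Δz = z₂ − z₁.
Δz = 3190.0 − 2430.0 = 760.00 m; Δz/H = 760.00/8445.0 = 0.089994.
P₂ = 742.8 × exp(−0.089994) = 742.8 × 0.91394 = 678.87 hPa.

P ≈ 678.9 hPa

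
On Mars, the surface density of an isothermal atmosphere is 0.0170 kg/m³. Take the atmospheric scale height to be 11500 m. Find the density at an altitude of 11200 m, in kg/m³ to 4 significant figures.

ρ ≈ 0.006419 kg/m³

In an isothermal atmosphere, density decays like pressure: ρ = ρ₀ exp(−z/H).
z/H = 11200/11500 = 0.97391; exp(−0.97391) = 0.37760.
ρ = 0.0170 × 0.37760 = 0.0064192 kg/m³.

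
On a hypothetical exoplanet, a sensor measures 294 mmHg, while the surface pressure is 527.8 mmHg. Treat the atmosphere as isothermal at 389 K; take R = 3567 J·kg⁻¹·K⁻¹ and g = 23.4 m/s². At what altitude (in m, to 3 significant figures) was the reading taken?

z ≈ 34700 m

Scale height: H = RT/g = 3567 × 389 / 23.4 = 59298 m.
Invert the barometric formula: z = H ln(P₀/P).
P₀/P = 527.8/294 = 1.7952; ln(1.7952) = 0.58512.
z = 59298 × 0.58512 = 34696 m.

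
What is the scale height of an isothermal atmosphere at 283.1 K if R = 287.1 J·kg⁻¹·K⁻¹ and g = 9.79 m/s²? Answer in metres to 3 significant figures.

H ≈ 8300 m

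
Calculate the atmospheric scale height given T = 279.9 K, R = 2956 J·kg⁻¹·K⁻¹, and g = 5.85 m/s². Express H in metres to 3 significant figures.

H ≈ 141000 m

The scale height of an isothermal atmosphere is H = RT/g.
H = 2956 × 279.9 / 5.85 = 827380/5.85 = 141430 m.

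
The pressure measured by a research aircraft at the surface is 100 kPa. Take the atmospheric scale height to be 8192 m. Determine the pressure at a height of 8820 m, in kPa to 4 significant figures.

P ≈ 34.07 kPa

Barometric formula: P = P₀ exp(−z/H).
z/H = 8820.0/8192.0 = 1.0767; exp(−1.0767) = 0.34072.
P = 100 × 0.34072 = 34.072 kPa.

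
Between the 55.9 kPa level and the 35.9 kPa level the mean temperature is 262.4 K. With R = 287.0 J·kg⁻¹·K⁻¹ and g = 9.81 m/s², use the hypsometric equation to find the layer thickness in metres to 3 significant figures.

Δz ≈ 3400 m

Hypsometric equation: Δz = (R T̄/g) ln(P₁/P₂).
R T̄/g = 287.0 × 262.4 / 9.81 = 7676.7 m.
ln(55.9/35.9) = ln(1.5571) = 0.44283.
Δz = 7676.7 × 0.44283 = 3399.5 m.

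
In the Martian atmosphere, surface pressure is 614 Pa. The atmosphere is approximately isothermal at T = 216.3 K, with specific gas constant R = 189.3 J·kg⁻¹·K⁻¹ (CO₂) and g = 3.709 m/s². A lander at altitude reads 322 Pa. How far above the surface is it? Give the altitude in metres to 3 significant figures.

z ≈ 7130 m

Scale height: H = RT/g = 189.3 × 216.3 / 3.709 = 11040 m.
Invert the barometric formula: z = H ln(P₀/P).
P₀/P = 614/322 = 1.9068; ln(1.9068) = 0.64543.
z = 11040 × 0.64543 = 7125.5 m.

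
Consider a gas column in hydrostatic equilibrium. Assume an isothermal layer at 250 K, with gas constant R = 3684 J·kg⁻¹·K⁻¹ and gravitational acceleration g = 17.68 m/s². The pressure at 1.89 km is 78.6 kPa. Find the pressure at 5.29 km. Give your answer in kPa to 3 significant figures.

Scale height: H = RT/g = 3684 × 250 / 17.68 = 52093 m.
Between two levels, P₂ = P₁ exp(−Δz/H) with Δz = z₂ − z₁.
Δz = 5290.0 − 1890.0 = 3400.0 m; Δz/H = 3400.0/52093 = 0.065268.
P₂ = 78.6 × exp(−0.065268) = 78.6 × 0.93682 = 73.634 kPa.

P ≈ 73.6 kPa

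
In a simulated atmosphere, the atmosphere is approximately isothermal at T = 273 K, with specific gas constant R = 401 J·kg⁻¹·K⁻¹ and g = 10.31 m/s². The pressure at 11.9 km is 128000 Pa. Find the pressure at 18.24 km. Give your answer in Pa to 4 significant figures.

Scale height: H = RT/g = 401 × 273 / 10.31 = 10618 m.
Between two levels, P₂ = P₁ exp(−Δz/H) with Δz = z₂ − z₁.
Δz = 18240 − 11900 = 6340.0 m; Δz/H = 6340.0/10618 = 0.59710.
P₂ = 128000 × exp(−0.59710) = 128000 × 0.55041 = 70452 Pa.

P ≈ 70450 Pa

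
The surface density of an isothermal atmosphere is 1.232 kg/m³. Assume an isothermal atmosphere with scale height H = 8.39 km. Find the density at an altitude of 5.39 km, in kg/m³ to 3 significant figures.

ρ ≈ 0.648 kg/m³

In an isothermal atmosphere, density decays like pressure: ρ = ρ₀ exp(−z/H).
z/H = 5390.0/8390.0 = 0.64243; exp(−0.64243) = 0.52601.
ρ = 1.232 × 0.52601 = 0.64804 kg/m³.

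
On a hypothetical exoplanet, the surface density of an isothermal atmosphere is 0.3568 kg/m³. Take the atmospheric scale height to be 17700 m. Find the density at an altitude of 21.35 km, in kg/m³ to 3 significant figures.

In an isothermal atmosphere, density decays like pressure: ρ = ρ₀ exp(−z/H).
z/H = 21350/17700 = 1.2062; exp(−1.2062) = 0.29933.
ρ = 0.3568 × 0.29933 = 0.10680 kg/m³.

ρ ≈ 0.107 kg/m³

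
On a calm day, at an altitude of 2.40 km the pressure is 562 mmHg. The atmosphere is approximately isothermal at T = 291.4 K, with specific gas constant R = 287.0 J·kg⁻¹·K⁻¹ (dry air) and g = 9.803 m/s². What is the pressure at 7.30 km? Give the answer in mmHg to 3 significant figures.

P ≈ 316 mmHg

Scale height: H = RT/g = 287.0 × 291.4 / 9.803 = 8531.2 m.
Between two levels, P₂ = P₁ exp(−Δz/H) with Δz = z₂ − z₁.
Δz = 7300.0 − 2400.0 = 4900.0 m; Δz/H = 4900.0/8531.2 = 0.57436.
P₂ = 562 × exp(−0.57436) = 562 × 0.56307 = 316.45 mmHg.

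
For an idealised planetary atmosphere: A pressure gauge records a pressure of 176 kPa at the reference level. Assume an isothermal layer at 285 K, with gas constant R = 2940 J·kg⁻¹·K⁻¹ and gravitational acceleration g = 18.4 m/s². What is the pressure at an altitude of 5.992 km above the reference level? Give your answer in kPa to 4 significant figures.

P ≈ 154.3 kPa

Scale height: H = RT/g = 2940 × 285 / 18.4 = 45538 m.
Barometric formula: P = P₀ exp(−z/H).
z/H = 5992.0/45538 = 0.13158; exp(−0.13158) = 0.87671.
P = 176 × 0.87671 = 154.30 kPa.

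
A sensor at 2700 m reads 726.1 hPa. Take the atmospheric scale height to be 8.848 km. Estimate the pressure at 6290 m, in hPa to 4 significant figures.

P ≈ 483.9 hPa

Between two levels, P₂ = P₁ exp(−Δz/H) with Δz = z₂ − z₁.
Δz = 6290.0 − 2700.0 = 3590.0 m; Δz/H = 3590.0/8848.0 = 0.40574.
P₂ = 726.1 × exp(−0.40574) = 726.1 × 0.66648 = 483.93 hPa.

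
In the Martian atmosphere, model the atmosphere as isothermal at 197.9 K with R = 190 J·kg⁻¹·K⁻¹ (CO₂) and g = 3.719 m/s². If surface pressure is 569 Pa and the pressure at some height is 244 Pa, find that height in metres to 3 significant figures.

Scale height: H = RT/g = 190 × 197.9 / 3.719 = 10111 m.
Invert the barometric formula: z = H ln(P₀/P).
P₀/P = 569/244 = 2.3320; ln(2.3320) = 0.84673.
z = 10111 × 0.84673 = 8561.3 m.

z ≈ 8560 m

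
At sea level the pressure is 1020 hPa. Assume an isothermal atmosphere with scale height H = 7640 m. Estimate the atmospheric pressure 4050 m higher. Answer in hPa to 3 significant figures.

Barometric formula: P = P₀ exp(−z/H).
z/H = 4050.0/7640.0 = 0.53010; exp(−0.53010) = 0.58855.
P = 1020 × 0.58855 = 600.32 hPa.

P ≈ 600 hPa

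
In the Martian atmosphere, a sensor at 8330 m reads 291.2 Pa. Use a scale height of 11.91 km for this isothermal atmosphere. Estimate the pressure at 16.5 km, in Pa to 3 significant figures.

Between two levels, P₂ = P₁ exp(−Δz/H) with Δz = z₂ − z₁.
Δz = 16500 − 8330.0 = 8170.0 m; Δz/H = 8170.0/11910 = 0.68598.
P₂ = 291.2 × exp(−0.68598) = 291.2 × 0.50360 = 146.65 Pa.

P ≈ 147 Pa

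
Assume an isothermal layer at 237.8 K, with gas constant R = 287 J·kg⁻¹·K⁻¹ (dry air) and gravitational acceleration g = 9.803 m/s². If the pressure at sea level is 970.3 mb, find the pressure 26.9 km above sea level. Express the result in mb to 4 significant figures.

Scale height: H = RT/g = 287 × 237.8 / 9.803 = 6962.0 m.
Barometric formula: P = P₀ exp(−z/H).
z/H = 26900/6962.0 = 3.8638; exp(−3.8638) = 0.020988.
P = 970.3 × 0.020988 = 20.365 mb.

P ≈ 20.36 mb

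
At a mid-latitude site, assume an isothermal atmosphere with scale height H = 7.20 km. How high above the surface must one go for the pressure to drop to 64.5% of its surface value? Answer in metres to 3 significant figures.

z ≈ 3160 m

Set P/P₀ = exp(−z/H) = 0.645, so z = −H ln(0.645).
−ln(0.645) = 0.43850; z = 7200.0 × 0.43850 = 3157.2 m.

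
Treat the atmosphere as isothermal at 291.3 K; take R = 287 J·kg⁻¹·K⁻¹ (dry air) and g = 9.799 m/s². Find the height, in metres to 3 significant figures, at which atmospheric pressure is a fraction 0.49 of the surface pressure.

z ≈ 6090 m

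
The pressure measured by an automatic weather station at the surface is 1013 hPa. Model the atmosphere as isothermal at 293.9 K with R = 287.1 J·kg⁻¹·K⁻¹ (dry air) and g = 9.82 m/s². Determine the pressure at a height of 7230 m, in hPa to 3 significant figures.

P ≈ 437 hPa

Scale height: H = RT/g = 287.1 × 293.9 / 9.82 = 8592.5 m.
Barometric formula: P = P₀ exp(−z/H).
z/H = 7230.0/8592.5 = 0.84143; exp(−0.84143) = 0.43109.
P = 1013 × 0.43109 = 436.69 hPa.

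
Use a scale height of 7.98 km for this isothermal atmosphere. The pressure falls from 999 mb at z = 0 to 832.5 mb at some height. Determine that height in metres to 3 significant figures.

z ≈ 1450 m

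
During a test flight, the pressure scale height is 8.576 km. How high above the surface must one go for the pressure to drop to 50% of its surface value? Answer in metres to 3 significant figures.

Set P/P₀ = exp(−z/H) = 0.5, so z = −H ln(0.5).
−ln(0.5) = 0.69315; z = 8576.0 × 0.69315 = 5944.5 m.

z ≈ 5940 m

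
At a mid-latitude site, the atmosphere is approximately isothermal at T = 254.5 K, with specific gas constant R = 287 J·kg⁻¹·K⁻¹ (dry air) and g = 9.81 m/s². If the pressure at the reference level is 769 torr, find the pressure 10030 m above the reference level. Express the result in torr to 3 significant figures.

Scale height: H = RT/g = 287 × 254.5 / 9.81 = 7445.6 m.
Barometric formula: P = P₀ exp(−z/H).
z/H = 10030/7445.6 = 1.3471; exp(−1.3471) = 0.25999.
P = 769 × 0.25999 = 199.93 torr.

P ≈ 200 torr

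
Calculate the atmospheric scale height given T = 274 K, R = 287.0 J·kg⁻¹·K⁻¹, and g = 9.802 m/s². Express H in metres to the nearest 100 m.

H ≈ 8000 m

The scale height of an isothermal atmosphere is H = RT/g.
H = 287.0 × 274 / 9.802 = 78638/9.802 = 8022.6 m.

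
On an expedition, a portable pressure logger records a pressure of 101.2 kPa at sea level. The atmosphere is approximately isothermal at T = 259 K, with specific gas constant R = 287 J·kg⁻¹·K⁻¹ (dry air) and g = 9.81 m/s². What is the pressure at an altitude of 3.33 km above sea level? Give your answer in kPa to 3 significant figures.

P ≈ 65.2 kPa

Scale height: H = RT/g = 287 × 259 / 9.81 = 7577.3 m.
Barometric formula: P = P₀ exp(−z/H).
z/H = 3330.0/7577.3 = 0.43947; exp(−0.43947) = 0.64438.
P = 101.2 × 0.64438 = 65.211 kPa.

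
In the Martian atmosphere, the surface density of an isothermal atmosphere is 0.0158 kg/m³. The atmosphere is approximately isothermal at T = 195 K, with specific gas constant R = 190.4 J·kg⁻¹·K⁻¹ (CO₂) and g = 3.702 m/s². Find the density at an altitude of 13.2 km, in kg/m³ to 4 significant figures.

ρ ≈ 0.004237 kg/m³

Scale height: H = RT/g = 190.4 × 195 / 3.702 = 10029 m.
In an isothermal atmosphere, density decays like pressure: ρ = ρ₀ exp(−z/H).
z/H = 13200/10029 = 1.3162; exp(−1.3162) = 0.26815.
ρ = 0.0158 × 0.26815 = 0.0042368 kg/m³.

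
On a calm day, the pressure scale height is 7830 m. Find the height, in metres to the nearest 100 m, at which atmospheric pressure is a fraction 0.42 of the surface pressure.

z ≈ 6800 m

Set P/P₀ = exp(−z/H) = 0.42, so z = −H ln(0.42).
−ln(0.42) = 0.86750; z = 7830.0 × 0.86750 = 6792.5 m.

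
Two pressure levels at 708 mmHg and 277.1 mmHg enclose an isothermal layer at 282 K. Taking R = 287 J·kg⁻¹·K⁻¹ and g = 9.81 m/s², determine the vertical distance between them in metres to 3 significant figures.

Δz ≈ 7740 m

Hypsometric equation: Δz = (R T̄/g) ln(P₁/P₂).
R T̄/g = 287 × 282 / 9.81 = 8250.2 m.
ln(708/277.1) = ln(2.5550) = 0.93805.
Δz = 8250.2 × 0.93805 = 7739.1 m.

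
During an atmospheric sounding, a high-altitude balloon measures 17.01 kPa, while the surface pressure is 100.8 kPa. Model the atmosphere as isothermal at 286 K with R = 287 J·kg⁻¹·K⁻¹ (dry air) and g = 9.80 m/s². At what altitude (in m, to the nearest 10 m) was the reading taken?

Scale height: H = RT/g = 287 × 286 / 9.80 = 8375.7 m.
Invert the barometric formula: z = H ln(P₀/P).
P₀/P = 100.8/17.01 = 5.9259; ln(5.9259) = 1.7793.
z = 8375.7 × 1.7793 = 14903 m.

z ≈ 14900 m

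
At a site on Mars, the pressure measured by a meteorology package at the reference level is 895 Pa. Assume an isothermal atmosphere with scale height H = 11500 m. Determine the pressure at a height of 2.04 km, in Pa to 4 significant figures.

Barometric formula: P = P₀ exp(−z/H).
z/H = 2040.0/11500 = 0.17739; exp(−0.17739) = 0.83745.
P = 895 × 0.83745 = 749.52 Pa.

P ≈ 749.5 Pa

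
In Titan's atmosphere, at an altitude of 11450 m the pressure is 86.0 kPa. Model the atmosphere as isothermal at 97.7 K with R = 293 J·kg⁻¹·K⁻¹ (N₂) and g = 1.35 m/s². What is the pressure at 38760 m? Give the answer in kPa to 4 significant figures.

Scale height: H = RT/g = 293 × 97.7 / 1.35 = 21205 m.
Between two levels, P₂ = P₁ exp(−Δz/H) with Δz = z₂ − z₁.
Δz = 38760 − 11450 = 27310 m; Δz/H = 27310/21205 = 1.2879.
P₂ = 86.0 × exp(−1.2879) = 86.0 × 0.27585 = 23.723 kPa.

P ≈ 23.72 kPa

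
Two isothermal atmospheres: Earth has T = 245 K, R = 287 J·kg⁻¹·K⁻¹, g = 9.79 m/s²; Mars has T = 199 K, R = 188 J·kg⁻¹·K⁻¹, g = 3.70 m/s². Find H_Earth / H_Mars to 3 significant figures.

H_Earth/H_Mars ≈ 0.710

H = RT/g for each body.
H_Earth = 287 × 245 / 9.79 = 7182.3 m.
H_Mars = 188 × 199 / 3.70 = 10111 m.
H_Earth/H_Mars = 7182.3/10111 = 0.71035.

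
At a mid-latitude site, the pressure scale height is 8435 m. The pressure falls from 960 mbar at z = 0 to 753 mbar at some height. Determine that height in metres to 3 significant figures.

Invert the barometric formula: z = H ln(P₀/P).
P₀/P = 960/753 = 1.2749; ln(1.2749) = 0.24287.
z = 8435.0 × 0.24287 = 2048.6 m.

z ≈ 2050 m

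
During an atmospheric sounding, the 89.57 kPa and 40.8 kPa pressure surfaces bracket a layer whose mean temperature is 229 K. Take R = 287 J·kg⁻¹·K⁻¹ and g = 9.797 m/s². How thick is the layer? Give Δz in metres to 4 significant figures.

Hypsometric equation: Δz = (R T̄/g) ln(P₁/P₂).
R T̄/g = 287 × 229 / 9.797 = 6708.5 m.
ln(89.57/40.8) = ln(2.1953) = 0.78632.
Δz = 6708.5 × 0.78632 = 5275.0 m.

Δz ≈ 5275 m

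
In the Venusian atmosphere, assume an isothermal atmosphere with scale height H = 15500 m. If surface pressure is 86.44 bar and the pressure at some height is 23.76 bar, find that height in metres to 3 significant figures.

z ≈ 20000 m

Invert the barometric formula: z = H ln(P₀/P).
P₀/P = 86.44/23.76 = 3.6380; ln(3.6380) = 1.2914.
z = 15500 × 1.2914 = 20017 m.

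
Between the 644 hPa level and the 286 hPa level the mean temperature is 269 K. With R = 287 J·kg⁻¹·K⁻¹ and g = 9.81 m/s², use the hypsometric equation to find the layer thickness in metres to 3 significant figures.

Δz ≈ 6390 m

Hypsometric equation: Δz = (R T̄/g) ln(P₁/P₂).
R T̄/g = 287 × 269 / 9.81 = 7869.8 m.
ln(644/286) = ln(2.2517) = 0.81169.
Δz = 7869.8 × 0.81169 = 6387.8 m.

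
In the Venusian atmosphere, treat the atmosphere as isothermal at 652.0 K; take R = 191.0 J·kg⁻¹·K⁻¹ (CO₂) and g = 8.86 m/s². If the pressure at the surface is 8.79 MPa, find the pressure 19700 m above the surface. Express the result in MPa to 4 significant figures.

Scale height: H = RT/g = 191.0 × 652.0 / 8.86 = 14056 m.
Barometric formula: P = P₀ exp(−z/H).
z/H = 19700/14056 = 1.4015; exp(−1.4015) = 0.24623.
P = 8.79 × 0.24623 = 2.1644 MPa.

P ≈ 2.164 MPa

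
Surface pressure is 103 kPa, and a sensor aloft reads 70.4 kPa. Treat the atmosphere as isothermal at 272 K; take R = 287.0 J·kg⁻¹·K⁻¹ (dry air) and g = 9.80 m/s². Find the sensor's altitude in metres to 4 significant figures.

z ≈ 3031 m

Scale height: H = RT/g = 287.0 × 272 / 9.80 = 7965.7 m.
Invert the barometric formula: z = H ln(P₀/P).
P₀/P = 103/70.4 = 1.4631; ln(1.4631) = 0.38056.
z = 7965.7 × 0.38056 = 3031.4 m.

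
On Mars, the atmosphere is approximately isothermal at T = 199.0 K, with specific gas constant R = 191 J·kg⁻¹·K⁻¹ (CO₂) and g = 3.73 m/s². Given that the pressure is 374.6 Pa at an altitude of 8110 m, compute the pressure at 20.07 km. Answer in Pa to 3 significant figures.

P ≈ 116 Pa

Scale height: H = RT/g = 191 × 199.0 / 3.73 = 10190 m.
Between two levels, P₂ = P₁ exp(−Δz/H) with Δz = z₂ − z₁.
Δz = 20070 − 8110.0 = 11960 m; Δz/H = 11960/10190 = 1.1737.
P₂ = 374.6 × exp(−1.1737) = 374.6 × 0.30922 = 115.83 Pa.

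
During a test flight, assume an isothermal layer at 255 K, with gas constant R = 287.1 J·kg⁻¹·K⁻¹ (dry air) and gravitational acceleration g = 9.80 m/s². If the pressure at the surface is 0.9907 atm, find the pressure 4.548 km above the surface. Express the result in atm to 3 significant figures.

Scale height: H = RT/g = 287.1 × 255 / 9.80 = 7470.5 m.
Barometric formula: P = P₀ exp(−z/H).
z/H = 4548.0/7470.5 = 0.60879; exp(−0.60879) = 0.54401.
P = 0.9907 × 0.54401 = 0.53895 atm.

P ≈ 0.539 atm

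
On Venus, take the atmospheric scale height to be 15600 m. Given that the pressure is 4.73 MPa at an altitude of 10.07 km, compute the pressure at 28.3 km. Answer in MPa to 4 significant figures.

Between two levels, P₂ = P₁ exp(−Δz/H) with Δz = z₂ − z₁.
Δz = 28300 − 10070 = 18230 m; Δz/H = 18230/15600 = 1.1686.
P₂ = 4.73 × exp(−1.1686) = 4.73 × 0.31080 = 1.4701 MPa.

P ≈ 1.470 MPa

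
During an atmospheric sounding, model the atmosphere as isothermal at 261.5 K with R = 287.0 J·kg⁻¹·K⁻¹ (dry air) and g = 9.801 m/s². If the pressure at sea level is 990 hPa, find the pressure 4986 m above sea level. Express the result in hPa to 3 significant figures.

P ≈ 516 hPa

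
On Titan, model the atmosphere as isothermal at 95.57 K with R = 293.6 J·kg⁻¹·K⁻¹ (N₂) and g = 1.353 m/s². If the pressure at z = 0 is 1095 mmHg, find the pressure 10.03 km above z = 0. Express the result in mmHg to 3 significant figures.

Scale height: H = RT/g = 293.6 × 95.57 / 1.353 = 20739 m.
Barometric formula: P = P₀ exp(−z/H).
z/H = 10030/20739 = 0.48363; exp(−0.48363) = 0.61654.
P = 1095 × 0.61654 = 675.11 mmHg.

P ≈ 675 mmHg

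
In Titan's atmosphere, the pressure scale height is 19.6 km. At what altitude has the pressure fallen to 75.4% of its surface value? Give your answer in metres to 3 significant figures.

Set P/P₀ = exp(−z/H) = 0.754, so z = −H ln(0.754).
−ln(0.754) = 0.28236; z = 19600 × 0.28236 = 5534.3 m.

z ≈ 5530 m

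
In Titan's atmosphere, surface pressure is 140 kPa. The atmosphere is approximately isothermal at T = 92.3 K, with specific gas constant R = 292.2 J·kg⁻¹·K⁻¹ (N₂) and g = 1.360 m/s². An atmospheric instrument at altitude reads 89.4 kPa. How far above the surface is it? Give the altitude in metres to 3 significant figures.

z ≈ 8890 m

Scale height: H = RT/g = 292.2 × 92.3 / 1.360 = 19831 m.
Invert the barometric formula: z = H ln(P₀/P).
P₀/P = 140/89.4 = 1.5660; ln(1.5660) = 0.44852.
z = 19831 × 0.44852 = 8894.6 m.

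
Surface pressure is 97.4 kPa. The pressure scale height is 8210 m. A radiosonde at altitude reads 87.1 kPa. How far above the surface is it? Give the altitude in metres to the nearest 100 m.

z ≈ 900 m

Invert the barometric formula: z = H ln(P₀/P).
P₀/P = 97.4/87.1 = 1.1183; ln(1.1183) = 0.11181.
z = 8210.0 × 0.11181 = 917.96 m.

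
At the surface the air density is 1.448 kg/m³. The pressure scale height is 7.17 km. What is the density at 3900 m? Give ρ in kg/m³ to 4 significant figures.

ρ ≈ 0.8405 kg/m³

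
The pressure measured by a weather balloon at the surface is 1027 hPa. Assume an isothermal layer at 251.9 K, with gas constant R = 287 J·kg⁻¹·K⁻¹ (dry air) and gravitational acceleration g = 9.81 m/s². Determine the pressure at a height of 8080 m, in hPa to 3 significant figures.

P ≈ 343 hPa

Scale height: H = RT/g = 287 × 251.9 / 9.81 = 7369.6 m.
Barometric formula: P = P₀ exp(−z/H).
z/H = 8080.0/7369.6 = 1.0964; exp(−1.0964) = 0.33407.
P = 1027 × 0.33407 = 343.09 hPa.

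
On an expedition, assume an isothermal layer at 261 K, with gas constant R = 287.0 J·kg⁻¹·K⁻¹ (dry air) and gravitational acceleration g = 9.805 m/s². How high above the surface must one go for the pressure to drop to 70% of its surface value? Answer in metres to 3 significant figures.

z ≈ 2720 m

Scale height: H = RT/g = 287.0 × 261 / 9.805 = 7639.7 m.
Set P/P₀ = exp(−z/H) = 0.7, so z = −H ln(0.7).
−ln(0.7) = 0.35667; z = 7639.7 × 0.35667 = 2724.9 m.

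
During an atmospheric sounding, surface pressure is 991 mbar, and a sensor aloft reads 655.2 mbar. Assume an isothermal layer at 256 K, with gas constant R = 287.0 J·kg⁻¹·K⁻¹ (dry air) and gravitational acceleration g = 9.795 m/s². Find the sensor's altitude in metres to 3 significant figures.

Scale height: H = RT/g = 287.0 × 256 / 9.795 = 7501.0 m.
Invert the barometric formula: z = H ln(P₀/P).
P₀/P = 991/655.2 = 1.5125; ln(1.5125) = 0.41376.
z = 7501.0 × 0.41376 = 3103.6 m.

z ≈ 3100 m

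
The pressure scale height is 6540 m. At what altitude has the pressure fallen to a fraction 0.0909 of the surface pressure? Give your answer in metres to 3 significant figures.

Set P/P₀ = exp(−z/H) = 0.0909, so z = −H ln(0.0909).
−ln(0.0909) = 2.3980; z = 6540.0 × 2.3980 = 15683 m.

z ≈ 15700 m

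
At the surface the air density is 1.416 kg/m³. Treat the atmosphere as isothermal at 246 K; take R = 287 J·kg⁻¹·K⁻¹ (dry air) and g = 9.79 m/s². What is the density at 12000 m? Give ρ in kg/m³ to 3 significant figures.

Scale height: H = RT/g = 287 × 246 / 9.79 = 7211.6 m.
In an isothermal atmosphere, density decays like pressure: ρ = ρ₀ exp(−z/H).
z/H = 12000/7211.6 = 1.6640; exp(−1.6640) = 0.18938.
ρ = 1.416 × 0.18938 = 0.26816 kg/m³.

ρ ≈ 0.268 kg/m³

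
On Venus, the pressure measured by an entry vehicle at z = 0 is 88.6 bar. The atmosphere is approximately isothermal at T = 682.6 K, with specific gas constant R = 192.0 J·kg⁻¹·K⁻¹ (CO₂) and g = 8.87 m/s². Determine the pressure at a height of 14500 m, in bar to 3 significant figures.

Scale height: H = RT/g = 192.0 × 682.6 / 8.87 = 14776 m.
Barometric formula: P = P₀ exp(−z/H).
z/H = 14500/14776 = 0.98132; exp(−0.98132) = 0.37482.
P = 88.6 × 0.37482 = 33.209 bar.

P ≈ 33.2 bar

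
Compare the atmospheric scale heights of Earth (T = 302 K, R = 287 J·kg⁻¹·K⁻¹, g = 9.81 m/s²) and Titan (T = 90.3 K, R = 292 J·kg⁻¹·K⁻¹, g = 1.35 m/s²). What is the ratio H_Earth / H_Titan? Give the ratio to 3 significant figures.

H = RT/g for each body.
H_Earth = 287 × 302 / 9.81 = 8835.3 m.
H_Titan = 292 × 90.3 / 1.35 = 19532 m.
H_Earth/H_Titan = 8835.3/19532 = 0.45235.

H_Earth/H_Titan ≈ 0.452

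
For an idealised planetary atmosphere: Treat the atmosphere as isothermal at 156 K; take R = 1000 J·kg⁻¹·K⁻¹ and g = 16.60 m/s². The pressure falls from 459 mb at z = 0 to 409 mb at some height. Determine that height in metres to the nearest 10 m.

Scale height: H = RT/g = 1000 × 156 / 16.60 = 9397.6 m.
Invert the barometric formula: z = H ln(P₀/P).
P₀/P = 459/409 = 1.1222; ln(1.1222) = 0.11529.
z = 9397.6 × 0.11529 = 1083.4 m.

z ≈ 1080 m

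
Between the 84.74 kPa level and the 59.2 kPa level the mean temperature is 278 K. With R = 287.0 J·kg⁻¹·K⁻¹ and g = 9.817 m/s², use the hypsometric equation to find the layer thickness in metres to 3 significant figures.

Δz ≈ 2910 m

Hypsometric equation: Δz = (R T̄/g) ln(P₁/P₂).
R T̄/g = 287.0 × 278 / 9.817 = 8127.3 m.
ln(84.74/59.2) = ln(1.4314) = 0.35865.
Δz = 8127.3 × 0.35865 = 2914.9 m.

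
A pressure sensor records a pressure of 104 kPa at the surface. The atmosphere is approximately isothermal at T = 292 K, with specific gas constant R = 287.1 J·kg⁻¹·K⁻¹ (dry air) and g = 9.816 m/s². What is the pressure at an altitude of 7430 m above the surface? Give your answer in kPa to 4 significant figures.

P ≈ 43.57 kPa

Scale height: H = RT/g = 287.1 × 292 / 9.816 = 8540.5 m.
Barometric formula: P = P₀ exp(−z/H).
z/H = 7430.0/8540.5 = 0.86997; exp(−0.86997) = 0.41896.
P = 104 × 0.41896 = 43.572 kPa.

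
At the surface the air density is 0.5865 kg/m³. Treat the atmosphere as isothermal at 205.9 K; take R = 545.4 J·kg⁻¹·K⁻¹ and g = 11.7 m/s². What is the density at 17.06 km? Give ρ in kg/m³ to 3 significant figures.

Scale height: H = RT/g = 545.4 × 205.9 / 11.7 = 9598.1 m.
In an isothermal atmosphere, density decays like pressure: ρ = ρ₀ exp(−z/H).
z/H = 17060/9598.1 = 1.7774; exp(−1.7774) = 0.16908.
ρ = 0.5865 × 0.16908 = 0.099165 kg/m³.

ρ ≈ 0.0992 kg/m³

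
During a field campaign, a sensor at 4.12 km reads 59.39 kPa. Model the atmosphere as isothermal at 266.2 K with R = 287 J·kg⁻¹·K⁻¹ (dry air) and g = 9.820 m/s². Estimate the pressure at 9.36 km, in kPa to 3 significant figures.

P ≈ 30.3 kPa

Scale height: H = RT/g = 287 × 266.2 / 9.820 = 7780.0 m.
Between two levels, P₂ = P₁ exp(−Δz/H) with Δz = z₂ − z₁.
Δz = 9360.0 − 4120.0 = 5240.0 m; Δz/H = 5240.0/7780.0 = 0.67352.
P₂ = 59.39 × exp(−0.67352) = 59.39 × 0.50991 = 30.284 kPa.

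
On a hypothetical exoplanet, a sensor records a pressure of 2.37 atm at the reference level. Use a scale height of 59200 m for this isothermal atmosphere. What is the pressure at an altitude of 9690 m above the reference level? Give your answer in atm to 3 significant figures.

P ≈ 2.01 atm

Barometric formula: P = P₀ exp(−z/H).
z/H = 9690.0/59200 = 0.16368; exp(−0.16368) = 0.84901.
P = 2.37 × 0.84901 = 2.0122 atm.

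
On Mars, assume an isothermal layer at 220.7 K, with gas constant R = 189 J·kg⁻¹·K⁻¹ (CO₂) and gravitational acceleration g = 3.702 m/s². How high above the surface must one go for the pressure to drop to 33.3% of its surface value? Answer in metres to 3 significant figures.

z ≈ 12400 m

Scale height: H = RT/g = 189 × 220.7 / 3.702 = 11268 m.
Set P/P₀ = exp(−z/H) = 0.333, so z = −H ln(0.333).
−ln(0.333) = 1.0996; z = 11268 × 1.0996 = 12390 m.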